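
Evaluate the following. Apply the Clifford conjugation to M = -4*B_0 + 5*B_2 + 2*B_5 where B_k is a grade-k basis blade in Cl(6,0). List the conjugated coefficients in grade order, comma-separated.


Clifford conjugate sign for grade k: (-1)^(k(k+1)/2)
Grade 0: (-1)^(0*1/2) = (-1)^0 = 1, coeff -4 -> -4
Grade 2: (-1)^(2*3/2) = (-1)^3 = -1, coeff 5 -> -5
Grade 5: (-1)^(5*6/2) = (-1)^15 = -1, coeff 2 -> -2
Conjugated coefficients: -4, -5, -2


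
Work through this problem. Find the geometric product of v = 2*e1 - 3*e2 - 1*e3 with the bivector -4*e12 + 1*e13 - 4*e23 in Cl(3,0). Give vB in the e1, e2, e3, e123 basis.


vB has grade-1 (vector) and grade-3 (trivector) parts: vB = (v _| B) + (v ^ B).
Vector part <vB>_1:
  e1: -v2*b12 - v3*b13 = -(-3)*(-4) - (-1)*(1) = -11
  e2: v1*b12 - v3*b23 = (2)*(-4) - (-1)*(-4) = -12
  e3: v1*b13 + v2*b23 = (2)*(1) + (-3)*(-4) = 14
Trivector part <vB>_3:
  e123: v1*b23 - v2*b13 + v3*b12 = (2)*(-4) - (-3)*(1) + (-1)*(-4) = -1
vB = -11*e1 - 12*e2 + 14*e3 - 1*e123


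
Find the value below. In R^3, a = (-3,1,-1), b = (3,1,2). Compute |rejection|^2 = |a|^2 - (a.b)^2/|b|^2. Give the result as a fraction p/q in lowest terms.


|a|^2 = (-3)^2 + 1^2 + (-1)^2 = 11
|b|^2 = 3^2 + 1^2 + 2^2 = 14
a . b = (-3)*3 + 1*1 + (-1)*2 = -10
(a.b)^2 = (-10)^2 = 100
|rej|^2 = 11 - 100/14
= (154 - 100)/14
= 54/14
In lowest terms: 27/7


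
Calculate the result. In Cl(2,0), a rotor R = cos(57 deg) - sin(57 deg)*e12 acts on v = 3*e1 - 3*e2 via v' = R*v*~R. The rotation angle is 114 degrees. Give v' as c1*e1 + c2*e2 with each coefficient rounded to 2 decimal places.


Rotor R = cos(57deg) - sin(57deg)*e12
Rotation angle theta = 2 * 57 = 114 degrees
v' = R*v*~R rotates v by theta.
cos(114deg) = -0.4067, sin(114deg) = 0.9135
v'_1 = 3*cos(114deg) - (-3)*sin(114deg)
= 3*(-0.4067) - (-3)*0.9135
= 1.52
v'_2 = 3*sin(114deg) + (-3)*cos(114deg)
= 3*0.9135 + (-3)*(-0.4067)
= 3.96
v' = 1.52*e1 + 3.96*e2


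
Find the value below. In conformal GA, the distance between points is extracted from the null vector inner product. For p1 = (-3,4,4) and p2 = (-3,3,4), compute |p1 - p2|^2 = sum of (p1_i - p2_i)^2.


p1 - p2 = (0, 1, 0)
|p1 - p2|^2 = 0^2 + 1^2 + 0^2
= 0 + 1 + 0
= 1


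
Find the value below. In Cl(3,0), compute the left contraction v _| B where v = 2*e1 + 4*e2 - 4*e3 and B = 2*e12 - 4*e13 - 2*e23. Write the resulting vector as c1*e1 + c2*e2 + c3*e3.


Left contraction v _| B = <vB>_1 (grade-1 part of the geometric product vB).
Using e1_|e12 = e2, e2_|e12 = -e1, e1_|e13 = e3, e3_|e13 = -e1, e2_|e23 = e3, e3_|e23 = -e2:
e1 coeff: -v2*b12 - v3*b13 = -(4)*(2) - (-4)*(-4) = -24
e2 coeff: v1*b12 - v3*b23 = (2)*(2) - (-4)*(-2) = -4
e3 coeff: v1*b13 + v2*b23 = (2)*(-4) + (4)*(-2) = -16
v _| B = -24*e1 - 4*e2 - 16*e3


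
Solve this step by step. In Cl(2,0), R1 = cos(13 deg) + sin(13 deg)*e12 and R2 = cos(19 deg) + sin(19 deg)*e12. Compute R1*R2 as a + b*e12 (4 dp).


Same-plane rotors commute and their half-angles add:
R1*R2 = cos(a1 + a2) + sin(a1 + a2)*e12.
a1 + a2 = 13 + 19 = 32 deg
cos(32 deg) = 0.8480
sin(32 deg) = 0.5299
R1*R2 = 0.8480 + 0.5299*e12


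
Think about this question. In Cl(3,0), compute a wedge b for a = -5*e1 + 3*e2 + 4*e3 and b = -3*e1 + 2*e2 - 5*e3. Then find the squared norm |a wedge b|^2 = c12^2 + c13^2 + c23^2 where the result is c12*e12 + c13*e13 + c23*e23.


a wedge b = (a1*b2 - a2*b1)*e12 + (a1*b3 - a3*b1)*e13 + (a2*b3 - a3*b2)*e23
e12 coeff: (-5)*2 - 3*(-3) = -10 - (-9) = -1
e13 coeff: (-5)*(-5) - 4*(-3) = 25 - (-12) = 37
e23 coeff: 3*(-5) - 4*2 = -15 - 8 = -23
|a wedge b|^2 = (-1)^2 + 37^2 + (-23)^2
= 1 + 1369 + 529
= 1899


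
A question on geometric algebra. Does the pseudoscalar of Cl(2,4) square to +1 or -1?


The pseudoscalar I = e1...e_n (product of all n generators) of Cl(p,q) satisfies I^2 = (-1)^(q + n(n-1)/2).
p = 2, q = 4, n = p + q = 6
n(n-1)/2 = 6 * 5 / 2 = 15
Exponent = q + n(n-1)/2 = 4 + 15 = 19
I^2 = (-1)^19 = -1


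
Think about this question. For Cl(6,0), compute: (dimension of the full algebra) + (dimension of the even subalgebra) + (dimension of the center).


n = 6 + 0 = 6
Total dim = 2^6 = 64
Even subalgebra dim = 2^5 = 32
n is even, so center dim = 1
Sum = 64 + 32 + 1 = 97


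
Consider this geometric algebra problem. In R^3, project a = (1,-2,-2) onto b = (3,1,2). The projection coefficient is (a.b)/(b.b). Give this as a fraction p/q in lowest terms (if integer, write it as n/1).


Projection coefficient = (a . b) / (b . b)
a . b = 1*3 + (-2)*1 + (-2)*2
= 3 + (-2) + (-4) = -3
b . b = 3^2 + 1^2 + 2^2
= 9 + 1 + 4 = 14
Coefficient = -3/14
In lowest terms: -3/14


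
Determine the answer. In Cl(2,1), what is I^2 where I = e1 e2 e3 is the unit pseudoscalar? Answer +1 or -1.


The pseudoscalar I = e1...e_n (product of all n generators) of Cl(p,q) satisfies I^2 = (-1)^(q + n(n-1)/2).
p = 2, q = 1, n = p + q = 3
n(n-1)/2 = 3 * 2 / 2 = 3
Exponent = q + n(n-1)/2 = 1 + 3 = 4
I^2 = (-1)^4 = +1


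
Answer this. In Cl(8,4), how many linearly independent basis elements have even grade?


Even subalgebra dimension = 2^(n-1)
n = 8 + 4 = 12
2^(12 - 1) = 2^11 = 2048
Verification: sum of C(12,k) for even k = 1 + 66 + 495 + 924 + 495 + 66 + 1 = 2048
Result = 2048


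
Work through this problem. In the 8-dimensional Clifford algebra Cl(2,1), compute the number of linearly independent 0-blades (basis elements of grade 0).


Number of grade-k basis blades in Cl(p,q) with n = p + q is C(n, k).
n = 2 + 1 = 3
C(3, 0) = 3! / (0! * 3!)
= 6 / (1 * 6)
= 1


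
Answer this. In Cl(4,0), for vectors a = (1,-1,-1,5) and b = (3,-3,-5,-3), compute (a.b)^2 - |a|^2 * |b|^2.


a . b = 1*3 + (-1)*(-3) + (-1)*(-5) + 5*(-3)
= 3 + 3 + 5 + (-15) = -4
|a|^2 = 1^2 + (-1)^2 + (-1)^2 + 5^2 = 28
|b|^2 = 3^2 + (-3)^2 + (-5)^2 + (-3)^2 = 52
(a.b)^2 = (-4)^2 = 16
|a|^2 * |b|^2 = 28 * 52 = 1456
Result = 16 - 1456 = -1440


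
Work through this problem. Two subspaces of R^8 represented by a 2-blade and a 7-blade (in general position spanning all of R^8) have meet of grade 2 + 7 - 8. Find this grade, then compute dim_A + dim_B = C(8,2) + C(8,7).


Meet grade = grade(A) + grade(B) - n
= 2 + 7 - 8 = 1
C(8,2) = 28
C(8,7) = 8
dim_A + dim_B = 28 + 8 = 36


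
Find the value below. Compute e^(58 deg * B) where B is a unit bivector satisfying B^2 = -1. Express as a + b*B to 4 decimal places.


For a unit bivector B with B^2 = -1, the exponential series gives
e^(theta*B) = cos(theta) + sin(theta)*B (the GA analogue of Euler's formula).
theta = 58 degrees = 1.012291 rad
cos(58 deg) = 0.5299
sin(58 deg) = 0.8480
exp(theta*B) = 0.5299 + 0.8480*B


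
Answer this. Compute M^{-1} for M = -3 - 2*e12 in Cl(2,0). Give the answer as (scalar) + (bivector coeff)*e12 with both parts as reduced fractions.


M = -3 - 2*e12, where e12^2 = -1.
Since M commutes with its reverse ~M = a - b*e12, M * ~M = a^2 - b^2*e12^2 = a^2 + b^2.
So M^{-1} = ~M / (a^2 + b^2) = (a - b*e12)/(a^2 + b^2).
a^2 + b^2 = 9 + 4 = 13
Scalar part = -3/13 = -3/13
Bivector coeff = 2/13 = 2/13
M^{-1} = -3/13 + 2/13*e12


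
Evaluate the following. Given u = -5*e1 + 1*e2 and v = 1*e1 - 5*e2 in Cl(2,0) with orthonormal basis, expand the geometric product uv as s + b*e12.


Expand: (-5*e1 + 1*e2)(1*e1 - 5*e2)
= (-5)*1*e1e1 + (-5)*(-5)*e1e2 + 1*1*e2e1 + 1*(-5)*e2e2
Using e1^2 = e2^2 = 1, e2e1 = -e1e2:
Scalar part s = (-5)*1 + 1*(-5) = -5 + (-5) = -10
Bivector part b = (-5)*(-5) - 1*1 = 25 - 1 = 24
uv = -10 + 24*e12


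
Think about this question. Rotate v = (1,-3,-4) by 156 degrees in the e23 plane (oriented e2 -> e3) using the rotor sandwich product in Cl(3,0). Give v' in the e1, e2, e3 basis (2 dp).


Rotor R = cos(78deg) - sin(78deg)*e23
Rotation angle theta = 2 * 78 = 156 degrees in the e23 plane (e2 -> e3).
The component perpendicular to the plane (e1) is invariant: v'_1 = v1 = 1.00
cos(156deg) = -0.9135, sin(156deg) = 0.4067
v'_2 = v2*cos(theta) - v3*sin(theta) = -3*(-0.9135) - (-4)*0.4067 = 4.37
v'_3 = v2*sin(theta) + v3*cos(theta) = -3*0.4067 + (-4)*(-0.9135) = 2.43
v' = 1.00*e1 + 4.37*e2 + 2.43*e3


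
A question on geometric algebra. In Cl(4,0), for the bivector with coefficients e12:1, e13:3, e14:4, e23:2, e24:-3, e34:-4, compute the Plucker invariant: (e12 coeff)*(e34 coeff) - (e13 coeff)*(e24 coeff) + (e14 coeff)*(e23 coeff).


Plucker relation: af - be + cd
a*f = 1*(-4) = -4
b*e = 3*(-3) = -9
c*d = 4*2 = 8
af - be + cd = -4 - (-9) + 8
= 13


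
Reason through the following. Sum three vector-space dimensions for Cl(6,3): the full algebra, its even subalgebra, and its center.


n = 6 + 3 = 9
Total dim = 2^9 = 512
Even subalgebra dim = 2^8 = 256
n is odd, so center dim = 2
Sum = 512 + 256 + 2 = 770


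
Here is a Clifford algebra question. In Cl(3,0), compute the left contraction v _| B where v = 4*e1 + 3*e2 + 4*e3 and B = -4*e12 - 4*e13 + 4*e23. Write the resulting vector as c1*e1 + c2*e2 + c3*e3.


Left contraction v _| B = <vB>_1 (grade-1 part of the geometric product vB).
Using e1_|e12 = e2, e2_|e12 = -e1, e1_|e13 = e3, e3_|e13 = -e1, e2_|e23 = e3, e3_|e23 = -e2:
e1 coeff: -v2*b12 - v3*b13 = -(3)*(-4) - (4)*(-4) = 28
e2 coeff: v1*b12 - v3*b23 = (4)*(-4) - (4)*(4) = -32
e3 coeff: v1*b13 + v2*b23 = (4)*(-4) + (3)*(4) = -4
v _| B = 28*e1 - 32*e2 - 4*e3


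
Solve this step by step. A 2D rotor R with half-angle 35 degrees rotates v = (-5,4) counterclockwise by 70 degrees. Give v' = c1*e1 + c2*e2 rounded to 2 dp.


Rotor R = cos(35deg) - sin(35deg)*e12
Rotation angle theta = 2 * 35 = 70 degrees
v' = R*v*~R rotates v by theta.
cos(70deg) = 0.3420, sin(70deg) = 0.9397
v'_1 = -5*cos(70deg) - 4*sin(70deg)
= -5*0.3420 - 4*0.9397
= -5.47
v'_2 = -5*sin(70deg) + 4*cos(70deg)
= -5*0.9397 + 4*0.3420
= -3.33
v' = -5.47*e1 - 3.33*e2


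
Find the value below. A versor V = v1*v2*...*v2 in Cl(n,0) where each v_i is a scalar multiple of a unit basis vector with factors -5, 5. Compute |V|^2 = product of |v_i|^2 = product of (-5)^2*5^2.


Each vector v_i has |v_i|^2 = s_i^2
Squared scales: (-5)^2 = 25, 5^2 = 25
|V|^2 = 25 * 25
= 625


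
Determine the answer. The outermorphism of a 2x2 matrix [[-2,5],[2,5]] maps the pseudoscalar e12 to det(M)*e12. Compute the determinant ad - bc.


The outermorphism of a linear map f sends e1^e2 to f(e1)^f(e2).
f(e1) = -2*e1 + 2*e2
f(e2) = 5*e1 + 5*e2
f(e1) ^ f(e2) = (-2*e1 + 2*e2) ^ (5*e1 + 5*e2)
= (-2)*5*e12 + 2*5*e21
= (-10 - 10)*e12
= -20*e12
Coefficient = -20


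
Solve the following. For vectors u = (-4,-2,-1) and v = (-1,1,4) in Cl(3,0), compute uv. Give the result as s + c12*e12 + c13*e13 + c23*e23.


In Cl(3,0): e_i^2 = 1, e_ie_j = -e_je_i for i != j.
Scalar part = u . v = (-4)*(-1) + (-2)*1 + (-1)*4
= 4 + (-2) + (-4) = -2
e12 coeff = (-4)*1 - (-2)*(-1) = -4 - 2 = -6
e13 coeff = (-4)*4 - (-1)*(-1) = -16 - 1 = -17
e23 coeff = (-2)*4 - (-1)*1 = -8 - (-1) = -7
uv = -2 - 6*e12 - 17*e13 - 7*e23


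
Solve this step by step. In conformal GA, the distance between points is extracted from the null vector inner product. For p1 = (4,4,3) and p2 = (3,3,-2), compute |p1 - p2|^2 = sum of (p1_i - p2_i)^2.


p1 - p2 = (1, 1, 5)
|p1 - p2|^2 = 1^2 + 1^2 + 5^2
= 1 + 1 + 25
= 27


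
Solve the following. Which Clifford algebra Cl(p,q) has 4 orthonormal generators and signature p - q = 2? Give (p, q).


We need p + q = 4 and p - q = 2.
Adding: 2p = 4 + 2 = 6, so p = 3.
Then q = 4 - 3 = 1.
(p, q) = (3, 1)


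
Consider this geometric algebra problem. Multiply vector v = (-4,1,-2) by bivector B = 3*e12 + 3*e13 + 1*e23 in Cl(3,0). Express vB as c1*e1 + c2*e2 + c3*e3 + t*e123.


vB has grade-1 (vector) and grade-3 (trivector) parts: vB = (v _| B) + (v ^ B).
Vector part <vB>_1:
  e1: -v2*b12 - v3*b13 = -(1)*(3) - (-2)*(3) = 3
  e2: v1*b12 - v3*b23 = (-4)*(3) - (-2)*(1) = -10
  e3: v1*b13 + v2*b23 = (-4)*(3) + (1)*(1) = -11
Trivector part <vB>_3:
  e123: v1*b23 - v2*b13 + v3*b12 = (-4)*(1) - (1)*(3) + (-2)*(3) = -13
vB = 3*e1 - 10*e2 - 11*e3 - 13*e123


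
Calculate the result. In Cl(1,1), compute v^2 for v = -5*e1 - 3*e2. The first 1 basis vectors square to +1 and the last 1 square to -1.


v^2 = sum of c_i^2 * e_i^2
Positive signature terms (e_i^2 = +1): (-5)^2 = 25
Negative signature terms (e_j^2 = -1): (-3)^2 = 9
v^2 = 25 - 9 = 16


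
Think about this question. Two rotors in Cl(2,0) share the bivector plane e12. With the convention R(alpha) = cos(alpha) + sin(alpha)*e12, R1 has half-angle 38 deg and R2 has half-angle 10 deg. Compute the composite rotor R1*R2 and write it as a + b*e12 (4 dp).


Same-plane rotors commute and their half-angles add:
R1*R2 = cos(a1 + a2) + sin(a1 + a2)*e12.
a1 + a2 = 38 + 10 = 48 deg
cos(48 deg) = 0.6691
sin(48 deg) = 0.7431
R1*R2 = 0.6691 + 0.7431*e12


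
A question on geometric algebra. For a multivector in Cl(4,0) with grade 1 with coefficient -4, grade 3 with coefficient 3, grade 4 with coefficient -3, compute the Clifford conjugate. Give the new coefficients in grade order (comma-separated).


Clifford conjugate sign for grade k: (-1)^(k(k+1)/2)
Grade 1: (-1)^(1*2/2) = (-1)^1 = -1, coeff -4 -> 4
Grade 3: (-1)^(3*4/2) = (-1)^6 = 1, coeff 3 -> 3
Grade 4: (-1)^(4*5/2) = (-1)^10 = 1, coeff -3 -> -3
Conjugated coefficients: 4, 3, -3


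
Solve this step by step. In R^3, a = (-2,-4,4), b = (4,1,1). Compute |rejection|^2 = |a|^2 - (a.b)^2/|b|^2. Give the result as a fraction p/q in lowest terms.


|a|^2 = (-2)^2 + (-4)^2 + 4^2 = 36
|b|^2 = 4^2 + 1^2 + 1^2 = 18
a . b = (-2)*4 + (-4)*1 + 4*1 = -8
(a.b)^2 = (-8)^2 = 64
|rej|^2 = 36 - 64/18
= (648 - 64)/18
= 584/18
In lowest terms: 292/9


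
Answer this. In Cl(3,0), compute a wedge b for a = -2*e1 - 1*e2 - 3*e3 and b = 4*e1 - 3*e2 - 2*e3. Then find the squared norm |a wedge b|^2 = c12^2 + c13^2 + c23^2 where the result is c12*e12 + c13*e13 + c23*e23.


a wedge b = (a1*b2 - a2*b1)*e12 + (a1*b3 - a3*b1)*e13 + (a2*b3 - a3*b2)*e23
e12 coeff: (-2)*(-3) - (-1)*4 = 6 - (-4) = 10
e13 coeff: (-2)*(-2) - (-3)*4 = 4 - (-12) = 16
e23 coeff: (-1)*(-2) - (-3)*(-3) = 2 - 9 = -7
|a wedge b|^2 = 10^2 + 16^2 + (-7)^2
= 100 + 256 + 49
= 405


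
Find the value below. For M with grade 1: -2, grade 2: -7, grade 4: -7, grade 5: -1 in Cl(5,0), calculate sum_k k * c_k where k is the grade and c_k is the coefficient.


Grade-weighted sum = sum of grade_k * coefficient_k
1*(-2) = -2
2*(-7) = -14
4*(-7) = -28
5*(-1) = -5
Total = -2 + (-14) + (-28) + (-5) = -49


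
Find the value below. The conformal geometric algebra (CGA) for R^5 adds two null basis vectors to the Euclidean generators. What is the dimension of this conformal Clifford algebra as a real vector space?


The conformal model of R^5 uses Cl(6,1): the 5 Euclidean generators plus two extra orthogonal generators e+ (e+^2 = +1) and e- (e-^2 = -1), from which the null vectors e0, einf are built.
Number of generators m = 5 + 2 = 7.
dim Cl(p,q) = 2^m = 2^7 = 128


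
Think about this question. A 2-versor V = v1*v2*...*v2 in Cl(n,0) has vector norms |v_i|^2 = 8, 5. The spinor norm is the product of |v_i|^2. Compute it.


Spinor norm N(V) = |v1|^2 * |v2|^2 * ... * |v2|^2
= 8 * 5
Running product: 8, 40
N(V) = 40


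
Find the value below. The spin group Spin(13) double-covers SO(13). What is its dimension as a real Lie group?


Spin(n) double-covers SO(n); both have Lie algebra so(n) of dimension n(n-1)/2.
n = 13
n(n-1) = 13 * 12 = 156
dim Spin(13) = 156/2 = 78


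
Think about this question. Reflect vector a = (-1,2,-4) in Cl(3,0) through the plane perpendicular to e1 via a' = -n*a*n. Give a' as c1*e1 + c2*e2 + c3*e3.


Reflection formula: a' = -n*a*n, with n = e1 (unit vector, n^2 = 1).
For reflection through hyperplane perp to e1:
The component along e1 flips sign, others stay.
a = (-1, 2, -4)
a' = (1, 2, -4)
a' = 1*e1 + 2*e2 - 4*e3


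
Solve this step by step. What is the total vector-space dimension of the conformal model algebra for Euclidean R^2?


The conformal model of R^2 uses Cl(3,1): the 2 Euclidean generators plus two extra orthogonal generators e+ (e+^2 = +1) and e- (e-^2 = -1), from which the null vectors e0, einf are built.
Number of generators m = 2 + 2 = 4.
dim Cl(p,q) = 2^m = 2^4 = 16


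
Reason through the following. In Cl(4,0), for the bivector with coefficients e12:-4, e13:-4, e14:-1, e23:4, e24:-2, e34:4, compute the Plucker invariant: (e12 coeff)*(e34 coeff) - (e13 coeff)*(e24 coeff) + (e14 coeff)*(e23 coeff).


Plucker relation: af - be + cd
a*f = (-4)*4 = -16
b*e = (-4)*(-2) = 8
c*d = (-1)*4 = -4
af - be + cd = -16 - 8 + (-4)
= -28


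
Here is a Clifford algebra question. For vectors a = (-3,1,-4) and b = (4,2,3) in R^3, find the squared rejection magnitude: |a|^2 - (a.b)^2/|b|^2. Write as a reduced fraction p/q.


|a|^2 = (-3)^2 + 1^2 + (-4)^2 = 26
|b|^2 = 4^2 + 2^2 + 3^2 = 29
a . b = (-3)*4 + 1*2 + (-4)*3 = -22
(a.b)^2 = (-22)^2 = 484
|rej|^2 = 26 - 484/29
= (754 - 484)/29
= 270/29
In lowest terms: 270/29


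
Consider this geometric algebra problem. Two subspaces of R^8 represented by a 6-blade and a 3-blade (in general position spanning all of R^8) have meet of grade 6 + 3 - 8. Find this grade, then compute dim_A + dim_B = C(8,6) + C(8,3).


Meet grade = grade(A) + grade(B) - n
= 6 + 3 - 8 = 1
C(8,6) = 28
C(8,3) = 56
dim_A + dim_B = 28 + 56 = 84


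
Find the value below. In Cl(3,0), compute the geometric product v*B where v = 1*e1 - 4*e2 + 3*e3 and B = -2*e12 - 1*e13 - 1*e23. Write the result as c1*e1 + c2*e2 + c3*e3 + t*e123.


vB has grade-1 (vector) and grade-3 (trivector) parts: vB = (v _| B) + (v ^ B).
Vector part <vB>_1:
  e1: -v2*b12 - v3*b13 = -(-4)*(-2) - (3)*(-1) = -5
  e2: v1*b12 - v3*b23 = (1)*(-2) - (3)*(-1) = 1
  e3: v1*b13 + v2*b23 = (1)*(-1) + (-4)*(-1) = 3
Trivector part <vB>_3:
  e123: v1*b23 - v2*b13 + v3*b12 = (1)*(-1) - (-4)*(-1) + (3)*(-2) = -11
vB = -5*e1 + 1*e2 + 3*e3 - 11*e123


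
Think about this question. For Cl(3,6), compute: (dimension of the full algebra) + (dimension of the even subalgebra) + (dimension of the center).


n = 3 + 6 = 9
Total dim = 2^9 = 512
Even subalgebra dim = 2^8 = 256
n is odd, so center dim = 2
Sum = 512 + 256 + 2 = 770


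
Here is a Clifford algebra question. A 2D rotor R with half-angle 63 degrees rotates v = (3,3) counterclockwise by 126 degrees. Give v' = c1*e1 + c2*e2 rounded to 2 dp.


Rotor R = cos(63deg) - sin(63deg)*e12
Rotation angle theta = 2 * 63 = 126 degrees
v' = R*v*~R rotates v by theta.
cos(126deg) = -0.5878, sin(126deg) = 0.8090
v'_1 = 3*cos(126deg) - 3*sin(126deg)
= 3*(-0.5878) - 3*0.8090
= -4.19
v'_2 = 3*sin(126deg) + 3*cos(126deg)
= 3*0.8090 + 3*(-0.5878)
= 0.66
v' = -4.19*e1 + 0.66*e2


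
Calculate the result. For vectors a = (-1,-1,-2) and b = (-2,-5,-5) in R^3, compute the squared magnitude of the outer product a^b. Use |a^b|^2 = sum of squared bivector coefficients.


a wedge b = (a1*b2 - a2*b1)*e12 + (a1*b3 - a3*b1)*e13 + (a2*b3 - a3*b2)*e23
e12 coeff: (-1)*(-5) - (-1)*(-2) = 5 - 2 = 3
e13 coeff: (-1)*(-5) - (-2)*(-2) = 5 - 4 = 1
e23 coeff: (-1)*(-5) - (-2)*(-5) = 5 - 10 = -5
|a wedge b|^2 = 3^2 + 1^2 + (-5)^2
= 9 + 1 + 25
= 35


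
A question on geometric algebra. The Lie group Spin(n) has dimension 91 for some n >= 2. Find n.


dim Spin(n) = dim so(n) = n(n-1)/2.
Solve n(n-1)/2 = 91, i.e. n^2 - n - 182 = 0.
Discriminant = 1 + 8*91 = 729
n = (1 + sqrt(729))/2 = (1 + 27)/2 = 14


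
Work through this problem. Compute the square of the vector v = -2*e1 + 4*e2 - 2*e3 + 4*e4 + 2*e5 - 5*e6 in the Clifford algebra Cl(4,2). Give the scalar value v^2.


v^2 = sum of c_i^2 * e_i^2
Positive signature terms (e_i^2 = +1): (-2)^2 + 4^2 + (-2)^2 + 4^2 = 40
Negative signature terms (e_j^2 = -1): 2^2 + (-5)^2 = 29
v^2 = 40 - 29 = 11


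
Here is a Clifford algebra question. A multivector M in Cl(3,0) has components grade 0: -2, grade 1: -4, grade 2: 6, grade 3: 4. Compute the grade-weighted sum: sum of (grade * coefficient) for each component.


Grade-weighted sum = sum of grade_k * coefficient_k
0*(-2) = 0
1*(-4) = -4
2*6 = 12
3*4 = 12
Total = 0 + (-4) + 12 + 12 = 20


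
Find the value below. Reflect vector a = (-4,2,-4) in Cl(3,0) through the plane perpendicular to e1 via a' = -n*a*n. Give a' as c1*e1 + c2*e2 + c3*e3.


Reflection formula: a' = -n*a*n, with n = e1 (unit vector, n^2 = 1).
For reflection through hyperplane perp to e1:
The component along e1 flips sign, others stay.
a = (-4, 2, -4)
a' = (4, 2, -4)
a' = 4*e1 + 2*e2 - 4*e3


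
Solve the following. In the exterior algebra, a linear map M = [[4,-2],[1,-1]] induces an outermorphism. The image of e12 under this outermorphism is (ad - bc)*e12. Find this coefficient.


The outermorphism of a linear map f sends e1^e2 to f(e1)^f(e2).
f(e1) = 4*e1 + 1*e2
f(e2) = -2*e1 - 1*e2
f(e1) ^ f(e2) = (4*e1 + 1*e2) ^ (-2*e1 - 1*e2)
= 4*(-1)*e12 + 1*(-2)*e21
= (-4 - (-2))*e12
= -2*e12
Coefficient = -2


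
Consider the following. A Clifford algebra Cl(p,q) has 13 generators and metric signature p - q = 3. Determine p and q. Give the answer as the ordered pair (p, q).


We need p + q = 13 and p - q = 3.
Adding: 2p = 13 + 3 = 16, so p = 8.
Then q = 13 - 8 = 5.
(p, q) = (8, 5)


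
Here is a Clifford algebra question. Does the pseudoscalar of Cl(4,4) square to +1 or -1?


The pseudoscalar I = e1...e_n (product of all n generators) of Cl(p,q) satisfies I^2 = (-1)^(q + n(n-1)/2).
p = 4, q = 4, n = p + q = 8
n(n-1)/2 = 8 * 7 / 2 = 28
Exponent = q + n(n-1)/2 = 4 + 28 = 32
I^2 = (-1)^32 = +1


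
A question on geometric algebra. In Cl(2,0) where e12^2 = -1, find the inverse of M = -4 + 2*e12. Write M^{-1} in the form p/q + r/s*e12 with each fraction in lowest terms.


M = -4 + 2*e12, where e12^2 = -1.
Since M commutes with its reverse ~M = a - b*e12, M * ~M = a^2 - b^2*e12^2 = a^2 + b^2.
So M^{-1} = ~M / (a^2 + b^2) = (a - b*e12)/(a^2 + b^2).
a^2 + b^2 = 16 + 4 = 20
Scalar part = -4/20 = -1/5
Bivector coeff = -2/20 = -1/10
M^{-1} = -1/5 - 1/10*e12


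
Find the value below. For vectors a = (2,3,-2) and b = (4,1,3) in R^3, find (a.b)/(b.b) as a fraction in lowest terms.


Projection coefficient = (a . b) / (b . b)
a . b = 2*4 + 3*1 + (-2)*3
= 8 + 3 + (-6) = 5
b . b = 4^2 + 1^2 + 3^2
= 16 + 1 + 9 = 26
Coefficient = 5/26
In lowest terms: 5/26


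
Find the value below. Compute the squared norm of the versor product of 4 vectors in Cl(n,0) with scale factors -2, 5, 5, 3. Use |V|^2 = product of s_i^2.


Each vector v_i has |v_i|^2 = s_i^2
Squared scales: (-2)^2 = 4, 5^2 = 25, 5^2 = 25, 3^2 = 9
|V|^2 = 4 * 25 * 25 * 9
= 22500


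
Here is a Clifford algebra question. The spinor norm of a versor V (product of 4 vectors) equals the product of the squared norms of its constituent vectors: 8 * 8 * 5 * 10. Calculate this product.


Spinor norm N(V) = |v1|^2 * |v2|^2 * ... * |v4|^2
= 8 * 8 * 5 * 10
Running product: 8, 64, 320, 3200
N(V) = 3200


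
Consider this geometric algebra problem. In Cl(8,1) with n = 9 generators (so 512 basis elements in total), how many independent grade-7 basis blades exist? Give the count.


Number of grade-k basis blades in Cl(p,q) with n = p + q is C(n, k).
n = 8 + 1 = 9
C(9, 7) = 9! / (7! * 2!)
= 362880 / (5040 * 2)
= 36


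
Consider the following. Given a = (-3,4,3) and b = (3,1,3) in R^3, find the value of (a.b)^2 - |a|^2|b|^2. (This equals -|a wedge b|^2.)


a . b = (-3)*3 + 4*1 + 3*3
= -9 + 4 + 9 = 4
|a|^2 = (-3)^2 + 4^2 + 3^2 = 34
|b|^2 = 3^2 + 1^2 + 3^2 = 19
(a.b)^2 = 4^2 = 16
|a|^2 * |b|^2 = 34 * 19 = 646
Result = 16 - 646 = -630


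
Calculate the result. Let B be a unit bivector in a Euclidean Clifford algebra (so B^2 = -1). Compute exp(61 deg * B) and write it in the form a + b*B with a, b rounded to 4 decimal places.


For a unit bivector B with B^2 = -1, the exponential series gives
e^(theta*B) = cos(theta) + sin(theta)*B (the GA analogue of Euler's formula).
theta = 61 degrees = 1.064651 rad
cos(61 deg) = 0.4848
sin(61 deg) = 0.8746
exp(theta*B) = 0.4848 + 0.8746*B


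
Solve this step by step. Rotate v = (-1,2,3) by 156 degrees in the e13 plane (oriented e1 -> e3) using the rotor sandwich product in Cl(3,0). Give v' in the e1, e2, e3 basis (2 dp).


Rotor R = cos(78deg) - sin(78deg)*e13
Rotation angle theta = 2 * 78 = 156 degrees in the e13 plane (e1 -> e3).
The component perpendicular to the plane (e2) is invariant: v'_2 = v2 = 2.00
cos(156deg) = -0.9135, sin(156deg) = 0.4067
v'_1 = v1*cos(theta) - v3*sin(theta) = -1*(-0.9135) - 3*0.4067 = -0.31
v'_3 = v1*sin(theta) + v3*cos(theta) = -1*0.4067 + 3*(-0.9135) = -3.15
v' = -0.31*e1 + 2.00*e2 - 3.15*e3


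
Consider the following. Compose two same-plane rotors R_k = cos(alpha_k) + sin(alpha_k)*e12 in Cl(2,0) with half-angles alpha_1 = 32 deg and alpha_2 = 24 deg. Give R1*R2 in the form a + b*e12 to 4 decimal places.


Same-plane rotors commute and their half-angles add:
R1*R2 = cos(a1 + a2) + sin(a1 + a2)*e12.
a1 + a2 = 32 + 24 = 56 deg
cos(56 deg) = 0.5592
sin(56 deg) = 0.8290
R1*R2 = 0.5592 + 0.8290*e12


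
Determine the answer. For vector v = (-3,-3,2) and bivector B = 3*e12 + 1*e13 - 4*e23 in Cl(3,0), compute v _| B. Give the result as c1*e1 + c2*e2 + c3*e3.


Left contraction v _| B = <vB>_1 (grade-1 part of the geometric product vB).
Using e1_|e12 = e2, e2_|e12 = -e1, e1_|e13 = e3, e3_|e13 = -e1, e2_|e23 = e3, e3_|e23 = -e2:
e1 coeff: -v2*b12 - v3*b13 = -(-3)*(3) - (2)*(1) = 7
e2 coeff: v1*b12 - v3*b23 = (-3)*(3) - (2)*(-4) = -1
e3 coeff: v1*b13 + v2*b23 = (-3)*(1) + (-3)*(-4) = 9
v _| B = 7*e1 - 1*e2 + 9*e3


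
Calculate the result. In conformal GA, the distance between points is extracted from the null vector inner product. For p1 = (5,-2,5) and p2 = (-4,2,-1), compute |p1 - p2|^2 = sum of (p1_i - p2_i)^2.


p1 - p2 = (9, -4, 6)
|p1 - p2|^2 = 9^2 + (-4)^2 + 6^2
= 81 + 16 + 36
= 133


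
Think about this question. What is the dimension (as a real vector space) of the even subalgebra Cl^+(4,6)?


Even subalgebra dimension = 2^(n-1)
n = 4 + 6 = 10
2^(10 - 1) = 2^9 = 512
Verification: sum of C(10,k) for even k = 1 + 45 + 210 + 210 + 45 + 1 = 512
Result = 512


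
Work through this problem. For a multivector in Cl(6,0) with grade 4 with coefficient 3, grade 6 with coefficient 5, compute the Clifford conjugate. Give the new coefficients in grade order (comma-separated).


Clifford conjugate sign for grade k: (-1)^(k(k+1)/2)
Grade 4: (-1)^(4*5/2) = (-1)^10 = 1, coeff 3 -> 3
Grade 6: (-1)^(6*7/2) = (-1)^21 = -1, coeff 5 -> -5
Conjugated coefficients: 3, -5


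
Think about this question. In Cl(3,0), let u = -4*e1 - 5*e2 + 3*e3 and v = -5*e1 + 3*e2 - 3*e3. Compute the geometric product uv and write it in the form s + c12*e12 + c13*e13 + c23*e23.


In Cl(3,0): e_i^2 = 1, e_ie_j = -e_je_i for i != j.
Scalar part = u . v = (-4)*(-5) + (-5)*3 + 3*(-3)
= 20 + (-15) + (-9) = -4
e12 coeff = (-4)*3 - (-5)*(-5) = -12 - 25 = -37
e13 coeff = (-4)*(-3) - 3*(-5) = 12 - (-15) = 27
e23 coeff = (-5)*(-3) - 3*3 = 15 - 9 = 6
uv = -4 - 37*e12 + 27*e13 + 6*e23


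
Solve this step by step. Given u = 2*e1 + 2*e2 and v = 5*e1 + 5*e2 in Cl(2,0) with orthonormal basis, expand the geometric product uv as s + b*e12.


Expand: (2*e1 + 2*e2)(5*e1 + 5*e2)
= 2*5*e1e1 + 2*5*e1e2 + 2*5*e2e1 + 2*5*e2e2
Using e1^2 = e2^2 = 1, e2e1 = -e1e2:
Scalar part s = 2*5 + 2*5 = 10 + 10 = 20
Bivector part b = 2*5 - 2*5 = 10 - 10 = 0
uv = 20 + 0*e12


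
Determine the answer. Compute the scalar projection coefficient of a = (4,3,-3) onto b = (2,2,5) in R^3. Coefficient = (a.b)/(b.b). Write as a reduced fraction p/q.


Projection coefficient = (a . b) / (b . b)
a . b = 4*2 + 3*2 + (-3)*5
= 8 + 6 + (-15) = -1
b . b = 2^2 + 2^2 + 5^2
= 4 + 4 + 25 = 33
Coefficient = -1/33
In lowest terms: -1/33


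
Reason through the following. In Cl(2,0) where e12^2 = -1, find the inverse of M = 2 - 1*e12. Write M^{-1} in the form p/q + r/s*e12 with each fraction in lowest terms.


M = 2 - 1*e12, where e12^2 = -1.
Since M commutes with its reverse ~M = a - b*e12, M * ~M = a^2 - b^2*e12^2 = a^2 + b^2.
So M^{-1} = ~M / (a^2 + b^2) = (a - b*e12)/(a^2 + b^2).
a^2 + b^2 = 4 + 1 = 5
Scalar part = 2/5 = 2/5
Bivector coeff = 1/5 = 1/5
M^{-1} = 2/5 + 1/5*e12


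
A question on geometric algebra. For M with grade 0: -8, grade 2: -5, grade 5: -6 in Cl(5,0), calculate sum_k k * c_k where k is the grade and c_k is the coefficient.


Grade-weighted sum = sum of grade_k * coefficient_k
0*(-8) = 0
2*(-5) = -10
5*(-6) = -30
Total = 0 + (-10) + (-30) = -40


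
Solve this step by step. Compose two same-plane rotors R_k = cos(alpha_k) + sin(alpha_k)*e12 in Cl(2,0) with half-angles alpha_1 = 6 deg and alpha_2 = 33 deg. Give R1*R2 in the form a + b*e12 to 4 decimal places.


Same-plane rotors commute and their half-angles add:
R1*R2 = cos(a1 + a2) + sin(a1 + a2)*e12.
a1 + a2 = 6 + 33 = 39 deg
cos(39 deg) = 0.7771
sin(39 deg) = 0.6293
R1*R2 = 0.7771 + 0.6293*e12


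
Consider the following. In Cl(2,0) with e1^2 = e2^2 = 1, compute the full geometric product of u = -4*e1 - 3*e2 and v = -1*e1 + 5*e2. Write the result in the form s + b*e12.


Expand: (-4*e1 - 3*e2)(-1*e1 + 5*e2)
= (-4)*(-1)*e1e1 + (-4)*5*e1e2 + (-3)*(-1)*e2e1 + (-3)*5*e2e2
Using e1^2 = e2^2 = 1, e2e1 = -e1e2:
Scalar part s = (-4)*(-1) + (-3)*5 = 4 + (-15) = -11
Bivector part b = (-4)*5 - (-3)*(-1) = -20 - 3 = -23
uv = -11 - 23*e12


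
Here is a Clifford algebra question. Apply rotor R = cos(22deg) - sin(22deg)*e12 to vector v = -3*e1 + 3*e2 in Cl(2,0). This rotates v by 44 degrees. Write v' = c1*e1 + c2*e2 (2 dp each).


Rotor R = cos(22deg) - sin(22deg)*e12
Rotation angle theta = 2 * 22 = 44 degrees
v' = R*v*~R rotates v by theta.
cos(44deg) = 0.7193, sin(44deg) = 0.6947
v'_1 = -3*cos(44deg) - 3*sin(44deg)
= -3*0.7193 - 3*0.6947
= -4.24
v'_2 = -3*sin(44deg) + 3*cos(44deg)
= -3*0.6947 + 3*0.7193
= 0.07
v' = -4.24*e1 + 0.07*e2


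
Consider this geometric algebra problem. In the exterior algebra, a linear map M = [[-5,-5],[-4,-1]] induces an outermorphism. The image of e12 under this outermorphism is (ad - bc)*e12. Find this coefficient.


The outermorphism of a linear map f sends e1^e2 to f(e1)^f(e2).
f(e1) = -5*e1 - 4*e2
f(e2) = -5*e1 - 1*e2
f(e1) ^ f(e2) = (-5*e1 - 4*e2) ^ (-5*e1 - 1*e2)
= (-5)*(-1)*e12 + (-4)*(-5)*e21
= (5 - 20)*e12
= -15*e12
Coefficient = -15


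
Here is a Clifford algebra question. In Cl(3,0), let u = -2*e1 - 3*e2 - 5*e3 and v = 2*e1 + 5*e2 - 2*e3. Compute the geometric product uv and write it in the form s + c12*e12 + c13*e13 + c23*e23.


In Cl(3,0): e_i^2 = 1, e_ie_j = -e_je_i for i != j.
Scalar part = u . v = (-2)*2 + (-3)*5 + (-5)*(-2)
= -4 + (-15) + 10 = -9
e12 coeff = (-2)*5 - (-3)*2 = -10 - (-6) = -4
e13 coeff = (-2)*(-2) - (-5)*2 = 4 - (-10) = 14
e23 coeff = (-3)*(-2) - (-5)*5 = 6 - (-25) = 31
uv = -9 - 4*e12 + 14*e13 + 31*e23


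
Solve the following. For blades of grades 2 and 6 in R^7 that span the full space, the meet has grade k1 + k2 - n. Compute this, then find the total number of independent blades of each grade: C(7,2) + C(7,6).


Meet grade = grade(A) + grade(B) - n
= 2 + 6 - 7 = 1
C(7,2) = 21
C(7,6) = 7
dim_A + dim_B = 21 + 7 = 28


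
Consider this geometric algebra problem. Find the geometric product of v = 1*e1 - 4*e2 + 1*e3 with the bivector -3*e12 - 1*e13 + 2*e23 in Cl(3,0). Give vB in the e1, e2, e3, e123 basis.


vB has grade-1 (vector) and grade-3 (trivector) parts: vB = (v _| B) + (v ^ B).
Vector part <vB>_1:
  e1: -v2*b12 - v3*b13 = -(-4)*(-3) - (1)*(-1) = -11
  e2: v1*b12 - v3*b23 = (1)*(-3) - (1)*(2) = -5
  e3: v1*b13 + v2*b23 = (1)*(-1) + (-4)*(2) = -9
Trivector part <vB>_3:
  e123: v1*b23 - v2*b13 + v3*b12 = (1)*(2) - (-4)*(-1) + (1)*(-3) = -5
vB = -11*e1 - 5*e2 - 9*e3 - 5*e123


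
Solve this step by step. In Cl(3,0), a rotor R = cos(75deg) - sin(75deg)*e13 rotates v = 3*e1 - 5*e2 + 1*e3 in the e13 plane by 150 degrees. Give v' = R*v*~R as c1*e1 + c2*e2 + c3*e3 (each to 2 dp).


Rotor R = cos(75deg) - sin(75deg)*e13
Rotation angle theta = 2 * 75 = 150 degrees in the e13 plane (e1 -> e3).
The component perpendicular to the plane (e2) is invariant: v'_2 = v2 = -5.00
cos(150deg) = -0.8660, sin(150deg) = 0.5000
v'_1 = v1*cos(theta) - v3*sin(theta) = 3*(-0.8660) - 1*0.5000 = -3.10
v'_3 = v1*sin(theta) + v3*cos(theta) = 3*0.5000 + 1*(-0.8660) = 0.63
v' = -3.10*e1 - 5.00*e2 + 0.63*e3


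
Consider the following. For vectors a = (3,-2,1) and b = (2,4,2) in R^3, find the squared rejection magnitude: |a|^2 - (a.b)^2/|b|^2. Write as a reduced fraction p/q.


|a|^2 = 3^2 + (-2)^2 + 1^2 = 14
|b|^2 = 2^2 + 4^2 + 2^2 = 24
a . b = 3*2 + (-2)*4 + 1*2 = 0
(a.b)^2 = 0^2 = 0
|rej|^2 = 14 - 0/24
= (336 - 0)/24
= 336/24
In lowest terms: 14/1


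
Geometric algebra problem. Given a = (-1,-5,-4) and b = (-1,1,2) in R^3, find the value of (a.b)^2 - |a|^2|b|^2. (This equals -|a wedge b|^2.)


a . b = (-1)*(-1) + (-5)*1 + (-4)*2
= 1 + (-5) + (-8) = -12
|a|^2 = (-1)^2 + (-5)^2 + (-4)^2 = 42
|b|^2 = (-1)^2 + 1^2 + 2^2 = 6
(a.b)^2 = (-12)^2 = 144
|a|^2 * |b|^2 = 42 * 6 = 252
Result = 144 - 252 = -108


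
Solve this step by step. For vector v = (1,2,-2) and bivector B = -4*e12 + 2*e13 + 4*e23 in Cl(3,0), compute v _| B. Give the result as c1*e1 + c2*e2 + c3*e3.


Left contraction v _| B = <vB>_1 (grade-1 part of the geometric product vB).
Using e1_|e12 = e2, e2_|e12 = -e1, e1_|e13 = e3, e3_|e13 = -e1, e2_|e23 = e3, e3_|e23 = -e2:
e1 coeff: -v2*b12 - v3*b13 = -(2)*(-4) - (-2)*(2) = 12
e2 coeff: v1*b12 - v3*b23 = (1)*(-4) - (-2)*(4) = 4
e3 coeff: v1*b13 + v2*b23 = (1)*(2) + (2)*(4) = 10
v _| B = 12*e1 + 4*e2 + 10*e3


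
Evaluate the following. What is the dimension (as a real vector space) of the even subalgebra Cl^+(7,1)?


Even subalgebra dimension = 2^(n-1)
n = 7 + 1 = 8
2^(8 - 1) = 2^7 = 128
Verification: sum of C(8,k) for even k = 1 + 28 + 70 + 28 + 1 = 128
Result = 128


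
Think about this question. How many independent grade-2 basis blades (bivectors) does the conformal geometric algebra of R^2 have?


The conformal model of R^2 uses Cl(3,1) with m = 2 + 2 = 4 generators.
Number of grade-2 blades = C(m, 2) = C(4, 2)
= 4*3/2 = 6


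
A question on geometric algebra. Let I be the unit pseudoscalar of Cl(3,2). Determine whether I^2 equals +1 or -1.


The pseudoscalar I = e1...e_n (product of all n generators) of Cl(p,q) satisfies I^2 = (-1)^(q + n(n-1)/2).
p = 3, q = 2, n = p + q = 5
n(n-1)/2 = 5 * 4 / 2 = 10
Exponent = q + n(n-1)/2 = 2 + 10 = 12
I^2 = (-1)^12 = +1


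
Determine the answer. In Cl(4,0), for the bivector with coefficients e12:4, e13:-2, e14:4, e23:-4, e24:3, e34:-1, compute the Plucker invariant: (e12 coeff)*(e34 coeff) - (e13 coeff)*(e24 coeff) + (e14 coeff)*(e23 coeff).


Plucker relation: af - be + cd
a*f = 4*(-1) = -4
b*e = (-2)*3 = -6
c*d = 4*(-4) = -16
af - be + cd = -4 - (-6) + (-16)
= -14


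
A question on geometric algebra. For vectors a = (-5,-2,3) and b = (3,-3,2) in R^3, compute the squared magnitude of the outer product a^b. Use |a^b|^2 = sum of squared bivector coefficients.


a wedge b = (a1*b2 - a2*b1)*e12 + (a1*b3 - a3*b1)*e13 + (a2*b3 - a3*b2)*e23
e12 coeff: (-5)*(-3) - (-2)*3 = 15 - (-6) = 21
e13 coeff: (-5)*2 - 3*3 = -10 - 9 = -19
e23 coeff: (-2)*2 - 3*(-3) = -4 - (-9) = 5
|a wedge b|^2 = 21^2 + (-19)^2 + 5^2
= 441 + 361 + 25
= 827


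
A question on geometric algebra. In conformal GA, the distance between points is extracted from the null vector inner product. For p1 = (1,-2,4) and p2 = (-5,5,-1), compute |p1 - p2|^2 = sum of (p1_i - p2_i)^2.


p1 - p2 = (6, -7, 5)
|p1 - p2|^2 = 6^2 + (-7)^2 + 5^2
= 36 + 49 + 25
= 110


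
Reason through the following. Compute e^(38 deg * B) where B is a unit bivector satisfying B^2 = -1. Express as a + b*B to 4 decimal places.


For a unit bivector B with B^2 = -1, the exponential series gives
e^(theta*B) = cos(theta) + sin(theta)*B (the GA analogue of Euler's formula).
theta = 38 degrees = 0.663225 rad
cos(38 deg) = 0.7880
sin(38 deg) = 0.6157
exp(theta*B) = 0.7880 + 0.6157*B


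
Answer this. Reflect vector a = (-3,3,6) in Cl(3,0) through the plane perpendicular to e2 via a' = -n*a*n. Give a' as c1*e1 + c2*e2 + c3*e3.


Reflection formula: a' = -n*a*n, with n = e2 (unit vector, n^2 = 1).
For reflection through hyperplane perp to e2:
The component along e2 flips sign, others stay.
a = (-3, 3, 6)
a' = (-3, -3, 6)
a' = -3*e1 - 3*e2 + 6*e3


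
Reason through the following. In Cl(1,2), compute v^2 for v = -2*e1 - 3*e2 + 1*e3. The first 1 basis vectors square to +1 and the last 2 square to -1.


v^2 = sum of c_i^2 * e_i^2
Positive signature terms (e_i^2 = +1): (-2)^2 = 4
Negative signature terms (e_j^2 = -1): (-3)^2 + 1^2 = 10
v^2 = 4 - 10 = -6


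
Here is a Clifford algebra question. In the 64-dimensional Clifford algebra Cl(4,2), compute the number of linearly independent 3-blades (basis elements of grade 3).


Number of grade-k basis blades in Cl(p,q) with n = p + q is C(n, k).
n = 4 + 2 = 6
C(6, 3) = 6! / (3! * 3!)
= 720 / (6 * 6)
= 20


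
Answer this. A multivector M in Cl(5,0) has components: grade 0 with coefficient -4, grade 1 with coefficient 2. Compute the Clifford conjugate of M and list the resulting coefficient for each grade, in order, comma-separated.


Clifford conjugate sign for grade k: (-1)^(k(k+1)/2)
Grade 0: (-1)^(0*1/2) = (-1)^0 = 1, coeff -4 -> -4
Grade 1: (-1)^(1*2/2) = (-1)^1 = -1, coeff 2 -> -2
Conjugated coefficients: -4, -2


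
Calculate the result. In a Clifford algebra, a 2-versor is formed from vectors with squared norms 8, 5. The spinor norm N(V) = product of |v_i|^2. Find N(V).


Spinor norm N(V) = |v1|^2 * |v2|^2 * ... * |v2|^2
= 8 * 5
Running product: 8, 40
N(V) = 40


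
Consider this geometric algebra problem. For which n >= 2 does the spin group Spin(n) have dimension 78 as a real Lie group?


dim Spin(n) = dim so(n) = n(n-1)/2.
Solve n(n-1)/2 = 78, i.e. n^2 - n - 156 = 0.
Discriminant = 1 + 8*78 = 625
n = (1 + sqrt(625))/2 = (1 + 25)/2 = 13


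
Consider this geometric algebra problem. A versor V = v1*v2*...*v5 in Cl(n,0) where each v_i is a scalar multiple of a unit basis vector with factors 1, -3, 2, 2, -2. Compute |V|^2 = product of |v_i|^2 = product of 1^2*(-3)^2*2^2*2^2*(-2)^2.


Each vector v_i has |v_i|^2 = s_i^2
Squared scales: 1^2 = 1, (-3)^2 = 9, 2^2 = 4, 2^2 = 4, (-2)^2 = 4
|V|^2 = 1 * 9 * 4 * 4 * 4
= 576


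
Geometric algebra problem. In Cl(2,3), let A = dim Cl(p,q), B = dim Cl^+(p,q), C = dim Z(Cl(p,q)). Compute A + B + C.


n = 2 + 3 = 5
Total dim = 2^5 = 32
Even subalgebra dim = 2^4 = 16
n is odd, so center dim = 2
Sum = 32 + 16 + 2 = 50


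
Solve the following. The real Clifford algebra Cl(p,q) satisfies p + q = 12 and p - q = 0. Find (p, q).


We need p + q = 12 and p - q = 0.
Adding: 2p = 12 + 0 = 12, so p = 6.
Then q = 12 - 6 = 6.
(p, q) = (6, 6)


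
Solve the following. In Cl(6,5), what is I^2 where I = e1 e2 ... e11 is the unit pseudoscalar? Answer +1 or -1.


The pseudoscalar I = e1...e_n (product of all n generators) of Cl(p,q) satisfies I^2 = (-1)^(q + n(n-1)/2).
p = 6, q = 5, n = p + q = 11
n(n-1)/2 = 11 * 10 / 2 = 55
Exponent = q + n(n-1)/2 = 5 + 55 = 60
I^2 = (-1)^60 = +1


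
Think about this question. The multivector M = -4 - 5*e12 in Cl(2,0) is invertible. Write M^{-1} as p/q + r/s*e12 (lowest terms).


M = -4 - 5*e12, where e12^2 = -1.
Since M commutes with its reverse ~M = a - b*e12, M * ~M = a^2 - b^2*e12^2 = a^2 + b^2.
So M^{-1} = ~M / (a^2 + b^2) = (a - b*e12)/(a^2 + b^2).
a^2 + b^2 = 16 + 25 = 41
Scalar part = -4/41 = -4/41
Bivector coeff = 5/41 = 5/41
M^{-1} = -4/41 + 5/41*e12


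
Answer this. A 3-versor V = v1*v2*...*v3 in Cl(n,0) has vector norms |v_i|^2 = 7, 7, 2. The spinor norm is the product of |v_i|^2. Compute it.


Spinor norm N(V) = |v1|^2 * |v2|^2 * ... * |v3|^2
= 7 * 7 * 2
Running product: 7, 49, 98
N(V) = 98


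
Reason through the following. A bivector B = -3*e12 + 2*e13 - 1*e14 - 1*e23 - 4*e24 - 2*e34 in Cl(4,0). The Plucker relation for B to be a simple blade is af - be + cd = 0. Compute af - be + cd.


Plucker relation: af - be + cd
a*f = (-3)*(-2) = 6
b*e = 2*(-4) = -8
c*d = (-1)*(-1) = 1
af - be + cd = 6 - (-8) + 1
= 15
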